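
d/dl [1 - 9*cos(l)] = 9*sin(l)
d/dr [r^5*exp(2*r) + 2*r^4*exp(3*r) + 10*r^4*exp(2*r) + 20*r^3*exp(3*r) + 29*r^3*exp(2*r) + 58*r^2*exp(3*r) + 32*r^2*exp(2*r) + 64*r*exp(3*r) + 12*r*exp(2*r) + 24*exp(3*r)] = (2*r^5 + 6*r^4*exp(r) + 25*r^4 + 68*r^3*exp(r) + 98*r^3 + 234*r^2*exp(r) + 151*r^2 + 308*r*exp(r) + 88*r + 136*exp(r) + 12)*exp(2*r)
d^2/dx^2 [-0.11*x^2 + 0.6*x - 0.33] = -0.220000000000000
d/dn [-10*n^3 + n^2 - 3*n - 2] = -30*n^2 + 2*n - 3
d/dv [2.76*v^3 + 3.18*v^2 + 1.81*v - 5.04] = 8.28*v^2 + 6.36*v + 1.81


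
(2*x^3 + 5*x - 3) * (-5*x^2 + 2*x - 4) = -10*x^5 + 4*x^4 - 33*x^3 + 25*x^2 - 26*x + 12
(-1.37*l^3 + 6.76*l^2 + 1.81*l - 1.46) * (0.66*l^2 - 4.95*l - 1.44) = -0.9042*l^5 + 11.2431*l^4 - 30.2946*l^3 - 19.6575*l^2 + 4.6206*l + 2.1024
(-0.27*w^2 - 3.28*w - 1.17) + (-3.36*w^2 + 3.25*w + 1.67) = -3.63*w^2 - 0.0299999999999998*w + 0.5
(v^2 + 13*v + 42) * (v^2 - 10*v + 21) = v^4 + 3*v^3 - 67*v^2 - 147*v + 882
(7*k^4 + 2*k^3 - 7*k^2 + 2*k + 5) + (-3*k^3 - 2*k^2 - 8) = 7*k^4 - k^3 - 9*k^2 + 2*k - 3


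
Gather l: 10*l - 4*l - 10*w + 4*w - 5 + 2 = 6*l - 6*w - 3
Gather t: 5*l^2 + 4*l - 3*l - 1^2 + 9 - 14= 5*l^2 + l - 6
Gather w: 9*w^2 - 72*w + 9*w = 9*w^2 - 63*w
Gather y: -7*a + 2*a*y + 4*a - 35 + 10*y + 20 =-3*a + y*(2*a + 10) - 15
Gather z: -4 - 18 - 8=-30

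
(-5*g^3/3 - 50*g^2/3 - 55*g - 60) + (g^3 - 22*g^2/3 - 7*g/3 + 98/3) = -2*g^3/3 - 24*g^2 - 172*g/3 - 82/3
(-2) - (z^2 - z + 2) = -z^2 + z - 4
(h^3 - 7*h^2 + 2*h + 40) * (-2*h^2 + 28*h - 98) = -2*h^5 + 42*h^4 - 298*h^3 + 662*h^2 + 924*h - 3920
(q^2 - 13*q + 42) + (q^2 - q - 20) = 2*q^2 - 14*q + 22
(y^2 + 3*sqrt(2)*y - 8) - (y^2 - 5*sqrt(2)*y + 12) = 8*sqrt(2)*y - 20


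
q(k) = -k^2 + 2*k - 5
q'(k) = 2 - 2*k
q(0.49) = -4.26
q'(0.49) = 1.02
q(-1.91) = -12.47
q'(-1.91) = 5.82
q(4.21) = -14.30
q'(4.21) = -6.42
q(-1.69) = -11.24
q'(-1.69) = 5.38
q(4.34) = -15.16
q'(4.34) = -6.68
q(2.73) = -6.99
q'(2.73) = -3.46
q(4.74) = -17.99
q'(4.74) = -7.48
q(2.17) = -5.37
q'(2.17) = -2.34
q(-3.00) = -20.00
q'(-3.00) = 8.00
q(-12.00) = -173.00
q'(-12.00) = 26.00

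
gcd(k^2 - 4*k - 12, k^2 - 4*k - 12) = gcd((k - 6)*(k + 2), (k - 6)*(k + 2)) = k^2 - 4*k - 12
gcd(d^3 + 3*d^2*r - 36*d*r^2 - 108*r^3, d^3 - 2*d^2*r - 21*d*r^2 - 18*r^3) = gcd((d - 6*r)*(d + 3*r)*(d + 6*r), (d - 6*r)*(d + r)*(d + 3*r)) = -d^2 + 3*d*r + 18*r^2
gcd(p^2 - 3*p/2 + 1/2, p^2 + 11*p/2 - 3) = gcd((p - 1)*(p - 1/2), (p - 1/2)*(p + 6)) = p - 1/2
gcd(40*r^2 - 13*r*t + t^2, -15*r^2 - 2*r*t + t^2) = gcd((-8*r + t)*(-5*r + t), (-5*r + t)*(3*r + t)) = 5*r - t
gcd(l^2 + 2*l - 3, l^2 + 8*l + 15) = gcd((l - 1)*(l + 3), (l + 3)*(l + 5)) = l + 3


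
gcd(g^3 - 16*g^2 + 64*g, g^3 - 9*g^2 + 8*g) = g^2 - 8*g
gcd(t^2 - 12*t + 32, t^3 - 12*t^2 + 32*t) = t^2 - 12*t + 32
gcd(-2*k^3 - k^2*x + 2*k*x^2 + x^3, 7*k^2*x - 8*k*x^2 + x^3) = -k + x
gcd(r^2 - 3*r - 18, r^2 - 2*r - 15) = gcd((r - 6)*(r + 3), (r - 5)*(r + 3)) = r + 3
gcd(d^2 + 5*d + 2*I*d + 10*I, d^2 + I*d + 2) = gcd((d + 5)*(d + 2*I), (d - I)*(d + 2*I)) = d + 2*I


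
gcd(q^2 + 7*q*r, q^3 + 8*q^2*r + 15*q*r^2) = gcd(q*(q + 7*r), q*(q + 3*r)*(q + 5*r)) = q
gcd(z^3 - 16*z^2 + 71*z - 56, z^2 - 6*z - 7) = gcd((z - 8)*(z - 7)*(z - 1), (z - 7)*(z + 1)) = z - 7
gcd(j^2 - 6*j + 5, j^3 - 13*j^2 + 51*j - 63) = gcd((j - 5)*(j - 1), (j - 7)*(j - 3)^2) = 1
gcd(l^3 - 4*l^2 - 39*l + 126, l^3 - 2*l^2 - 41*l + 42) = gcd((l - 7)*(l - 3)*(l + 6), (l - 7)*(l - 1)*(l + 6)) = l^2 - l - 42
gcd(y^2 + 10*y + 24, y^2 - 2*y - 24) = y + 4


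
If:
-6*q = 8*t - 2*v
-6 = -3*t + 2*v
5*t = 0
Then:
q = -1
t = 0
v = -3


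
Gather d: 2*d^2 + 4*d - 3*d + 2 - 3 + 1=2*d^2 + d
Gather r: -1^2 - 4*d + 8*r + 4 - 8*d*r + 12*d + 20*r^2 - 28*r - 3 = 8*d + 20*r^2 + r*(-8*d - 20)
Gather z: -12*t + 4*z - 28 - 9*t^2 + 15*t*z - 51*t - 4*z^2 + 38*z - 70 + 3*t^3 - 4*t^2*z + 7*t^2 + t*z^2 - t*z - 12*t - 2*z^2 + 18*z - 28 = 3*t^3 - 2*t^2 - 75*t + z^2*(t - 6) + z*(-4*t^2 + 14*t + 60) - 126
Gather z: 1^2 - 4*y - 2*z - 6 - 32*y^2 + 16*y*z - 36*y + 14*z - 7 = -32*y^2 - 40*y + z*(16*y + 12) - 12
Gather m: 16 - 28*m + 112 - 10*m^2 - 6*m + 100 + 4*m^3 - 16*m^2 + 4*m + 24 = 4*m^3 - 26*m^2 - 30*m + 252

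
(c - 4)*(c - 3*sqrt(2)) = c^2 - 3*sqrt(2)*c - 4*c + 12*sqrt(2)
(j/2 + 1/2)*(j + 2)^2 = j^3/2 + 5*j^2/2 + 4*j + 2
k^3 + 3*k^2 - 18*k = k*(k - 3)*(k + 6)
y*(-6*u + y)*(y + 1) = -6*u*y^2 - 6*u*y + y^3 + y^2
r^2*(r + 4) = r^3 + 4*r^2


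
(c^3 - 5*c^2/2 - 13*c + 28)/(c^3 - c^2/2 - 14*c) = (c - 2)/c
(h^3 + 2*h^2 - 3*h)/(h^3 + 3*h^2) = (h - 1)/h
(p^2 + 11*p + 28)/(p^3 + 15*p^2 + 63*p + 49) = (p + 4)/(p^2 + 8*p + 7)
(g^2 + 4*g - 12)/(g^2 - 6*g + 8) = (g + 6)/(g - 4)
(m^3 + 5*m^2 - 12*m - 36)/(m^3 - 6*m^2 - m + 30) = (m + 6)/(m - 5)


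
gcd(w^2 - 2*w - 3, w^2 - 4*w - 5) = w + 1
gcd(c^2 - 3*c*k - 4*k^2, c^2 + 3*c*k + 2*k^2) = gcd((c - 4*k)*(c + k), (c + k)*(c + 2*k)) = c + k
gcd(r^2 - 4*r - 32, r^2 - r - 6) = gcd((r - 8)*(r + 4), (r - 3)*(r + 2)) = 1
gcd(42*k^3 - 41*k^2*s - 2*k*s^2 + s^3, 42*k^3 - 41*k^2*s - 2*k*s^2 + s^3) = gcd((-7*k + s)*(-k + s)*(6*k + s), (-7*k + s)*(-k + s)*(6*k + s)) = 42*k^3 - 41*k^2*s - 2*k*s^2 + s^3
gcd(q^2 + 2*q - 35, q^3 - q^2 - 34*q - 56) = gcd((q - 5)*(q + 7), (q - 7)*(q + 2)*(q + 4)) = 1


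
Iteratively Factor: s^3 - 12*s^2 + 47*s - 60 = (s - 4)*(s^2 - 8*s + 15) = (s - 5)*(s - 4)*(s - 3)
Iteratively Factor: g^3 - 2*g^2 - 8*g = (g + 2)*(g^2 - 4*g) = g*(g + 2)*(g - 4)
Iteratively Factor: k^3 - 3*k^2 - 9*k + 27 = (k + 3)*(k^2 - 6*k + 9) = (k - 3)*(k + 3)*(k - 3)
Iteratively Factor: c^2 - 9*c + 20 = (c - 4)*(c - 5)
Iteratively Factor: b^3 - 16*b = (b - 4)*(b^2 + 4*b) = (b - 4)*(b + 4)*(b)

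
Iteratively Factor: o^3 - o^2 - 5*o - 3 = (o - 3)*(o^2 + 2*o + 1) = (o - 3)*(o + 1)*(o + 1)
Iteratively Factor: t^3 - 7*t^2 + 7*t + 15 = (t - 3)*(t^2 - 4*t - 5) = (t - 3)*(t + 1)*(t - 5)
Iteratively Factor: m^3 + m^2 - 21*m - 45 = (m - 5)*(m^2 + 6*m + 9) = (m - 5)*(m + 3)*(m + 3)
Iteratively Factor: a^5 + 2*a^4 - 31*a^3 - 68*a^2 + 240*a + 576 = (a - 4)*(a^4 + 6*a^3 - 7*a^2 - 96*a - 144) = (a - 4)*(a + 3)*(a^3 + 3*a^2 - 16*a - 48) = (a - 4)*(a + 3)^2*(a^2 - 16) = (a - 4)*(a + 3)^2*(a + 4)*(a - 4)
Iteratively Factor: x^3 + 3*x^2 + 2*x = (x + 2)*(x^2 + x) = (x + 1)*(x + 2)*(x)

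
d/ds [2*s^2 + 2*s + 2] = 4*s + 2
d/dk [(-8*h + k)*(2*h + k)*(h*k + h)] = h*(-16*h^2 - 12*h*k - 6*h + 3*k^2 + 2*k)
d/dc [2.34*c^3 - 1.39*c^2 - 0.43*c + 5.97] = 7.02*c^2 - 2.78*c - 0.43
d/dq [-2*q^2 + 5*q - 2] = 5 - 4*q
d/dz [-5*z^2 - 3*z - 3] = -10*z - 3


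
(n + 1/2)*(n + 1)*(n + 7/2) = n^3 + 5*n^2 + 23*n/4 + 7/4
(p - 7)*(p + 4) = p^2 - 3*p - 28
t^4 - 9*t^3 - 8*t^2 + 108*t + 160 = (t - 8)*(t - 5)*(t + 2)^2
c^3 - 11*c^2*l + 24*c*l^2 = c*(c - 8*l)*(c - 3*l)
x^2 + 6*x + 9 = (x + 3)^2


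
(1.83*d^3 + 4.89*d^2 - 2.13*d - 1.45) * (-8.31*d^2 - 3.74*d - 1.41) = -15.2073*d^5 - 47.4801*d^4 - 3.1686*d^3 + 13.1208*d^2 + 8.4263*d + 2.0445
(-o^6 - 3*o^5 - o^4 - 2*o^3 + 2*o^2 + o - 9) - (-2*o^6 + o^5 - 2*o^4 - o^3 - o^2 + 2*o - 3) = o^6 - 4*o^5 + o^4 - o^3 + 3*o^2 - o - 6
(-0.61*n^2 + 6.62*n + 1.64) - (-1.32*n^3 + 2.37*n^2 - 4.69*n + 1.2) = 1.32*n^3 - 2.98*n^2 + 11.31*n + 0.44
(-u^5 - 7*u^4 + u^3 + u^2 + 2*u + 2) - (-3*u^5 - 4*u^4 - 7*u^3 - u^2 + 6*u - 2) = 2*u^5 - 3*u^4 + 8*u^3 + 2*u^2 - 4*u + 4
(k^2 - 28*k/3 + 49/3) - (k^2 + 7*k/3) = 49/3 - 35*k/3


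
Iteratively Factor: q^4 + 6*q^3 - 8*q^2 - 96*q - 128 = (q + 4)*(q^3 + 2*q^2 - 16*q - 32) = (q + 2)*(q + 4)*(q^2 - 16) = (q - 4)*(q + 2)*(q + 4)*(q + 4)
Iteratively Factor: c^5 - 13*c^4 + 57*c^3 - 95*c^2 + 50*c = (c - 1)*(c^4 - 12*c^3 + 45*c^2 - 50*c) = (c - 5)*(c - 1)*(c^3 - 7*c^2 + 10*c) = (c - 5)*(c - 2)*(c - 1)*(c^2 - 5*c) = c*(c - 5)*(c - 2)*(c - 1)*(c - 5)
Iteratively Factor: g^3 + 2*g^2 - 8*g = (g + 4)*(g^2 - 2*g) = (g - 2)*(g + 4)*(g)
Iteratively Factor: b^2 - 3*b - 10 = (b - 5)*(b + 2)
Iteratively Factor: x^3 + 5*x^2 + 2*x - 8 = (x - 1)*(x^2 + 6*x + 8) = (x - 1)*(x + 2)*(x + 4)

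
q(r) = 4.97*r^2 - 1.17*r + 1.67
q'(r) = 9.94*r - 1.17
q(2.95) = 41.47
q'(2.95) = 28.15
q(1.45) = 10.42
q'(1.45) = 13.24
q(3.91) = 73.08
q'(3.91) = 37.70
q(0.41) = 2.03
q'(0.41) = 2.91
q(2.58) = 31.73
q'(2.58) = 24.48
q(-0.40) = 2.93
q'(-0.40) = -5.15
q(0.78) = 3.78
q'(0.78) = 6.58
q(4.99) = 119.59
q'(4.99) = 48.43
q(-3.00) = 49.91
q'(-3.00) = -30.99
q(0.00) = 1.67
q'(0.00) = -1.17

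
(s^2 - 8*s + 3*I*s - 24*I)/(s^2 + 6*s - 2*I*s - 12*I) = (s^2 + s*(-8 + 3*I) - 24*I)/(s^2 + 2*s*(3 - I) - 12*I)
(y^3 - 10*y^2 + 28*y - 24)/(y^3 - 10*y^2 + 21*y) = (y^3 - 10*y^2 + 28*y - 24)/(y*(y^2 - 10*y + 21))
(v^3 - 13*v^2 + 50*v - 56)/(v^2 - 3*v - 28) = (v^2 - 6*v + 8)/(v + 4)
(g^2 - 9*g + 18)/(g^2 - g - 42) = (-g^2 + 9*g - 18)/(-g^2 + g + 42)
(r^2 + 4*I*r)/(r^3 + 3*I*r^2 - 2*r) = (r + 4*I)/(r^2 + 3*I*r - 2)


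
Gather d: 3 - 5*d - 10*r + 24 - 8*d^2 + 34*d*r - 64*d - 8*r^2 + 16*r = -8*d^2 + d*(34*r - 69) - 8*r^2 + 6*r + 27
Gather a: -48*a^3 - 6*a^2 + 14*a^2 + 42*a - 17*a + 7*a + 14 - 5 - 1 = -48*a^3 + 8*a^2 + 32*a + 8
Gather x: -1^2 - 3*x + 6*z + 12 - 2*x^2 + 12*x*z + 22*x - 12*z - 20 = -2*x^2 + x*(12*z + 19) - 6*z - 9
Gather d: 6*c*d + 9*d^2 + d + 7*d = 9*d^2 + d*(6*c + 8)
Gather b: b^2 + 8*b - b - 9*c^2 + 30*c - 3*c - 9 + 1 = b^2 + 7*b - 9*c^2 + 27*c - 8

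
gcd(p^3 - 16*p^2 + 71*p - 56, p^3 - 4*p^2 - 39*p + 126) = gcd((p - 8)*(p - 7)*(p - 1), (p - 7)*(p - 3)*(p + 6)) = p - 7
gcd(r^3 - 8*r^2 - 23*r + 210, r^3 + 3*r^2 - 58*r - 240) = r + 5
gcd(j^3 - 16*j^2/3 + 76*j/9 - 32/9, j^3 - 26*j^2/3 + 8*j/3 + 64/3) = j - 2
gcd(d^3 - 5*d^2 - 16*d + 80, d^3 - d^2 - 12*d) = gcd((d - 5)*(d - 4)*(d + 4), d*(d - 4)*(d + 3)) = d - 4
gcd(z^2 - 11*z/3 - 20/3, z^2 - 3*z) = 1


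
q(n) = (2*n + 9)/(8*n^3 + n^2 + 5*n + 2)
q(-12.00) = 0.00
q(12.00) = 0.00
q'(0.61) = -2.68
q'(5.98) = -0.00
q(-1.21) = -0.39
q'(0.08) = -7.55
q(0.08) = 3.80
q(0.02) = 4.30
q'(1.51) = -0.44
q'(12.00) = 0.00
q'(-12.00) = 0.00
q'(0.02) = -9.39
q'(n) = (2*n + 9)*(-24*n^2 - 2*n - 5)/(8*n^3 + n^2 + 5*n + 2)^2 + 2/(8*n^3 + n^2 + 5*n + 2)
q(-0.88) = -1.02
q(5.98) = 0.01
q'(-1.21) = -1.00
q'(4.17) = -0.02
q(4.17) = 0.03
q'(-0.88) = -3.44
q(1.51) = 0.31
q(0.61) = 1.41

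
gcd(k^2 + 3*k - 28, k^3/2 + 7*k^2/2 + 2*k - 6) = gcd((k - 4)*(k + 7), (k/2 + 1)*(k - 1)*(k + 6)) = 1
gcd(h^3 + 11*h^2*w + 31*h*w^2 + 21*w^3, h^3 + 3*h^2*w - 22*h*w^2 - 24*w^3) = h + w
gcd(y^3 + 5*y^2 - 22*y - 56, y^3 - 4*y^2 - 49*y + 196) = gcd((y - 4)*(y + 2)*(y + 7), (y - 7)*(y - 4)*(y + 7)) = y^2 + 3*y - 28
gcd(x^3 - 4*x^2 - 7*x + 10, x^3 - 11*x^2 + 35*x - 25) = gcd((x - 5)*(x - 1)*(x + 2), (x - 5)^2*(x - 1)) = x^2 - 6*x + 5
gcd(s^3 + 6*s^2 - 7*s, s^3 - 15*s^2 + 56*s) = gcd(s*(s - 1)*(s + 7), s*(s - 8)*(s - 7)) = s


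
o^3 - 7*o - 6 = (o - 3)*(o + 1)*(o + 2)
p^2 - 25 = (p - 5)*(p + 5)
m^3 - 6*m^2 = m^2*(m - 6)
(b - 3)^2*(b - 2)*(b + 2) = b^4 - 6*b^3 + 5*b^2 + 24*b - 36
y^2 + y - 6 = (y - 2)*(y + 3)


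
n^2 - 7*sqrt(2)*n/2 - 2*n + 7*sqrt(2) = (n - 2)*(n - 7*sqrt(2)/2)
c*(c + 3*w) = c^2 + 3*c*w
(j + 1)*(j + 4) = j^2 + 5*j + 4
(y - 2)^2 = y^2 - 4*y + 4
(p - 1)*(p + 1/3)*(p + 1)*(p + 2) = p^4 + 7*p^3/3 - p^2/3 - 7*p/3 - 2/3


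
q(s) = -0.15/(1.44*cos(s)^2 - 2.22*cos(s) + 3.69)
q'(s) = -0.15*(2.88*sin(s)*cos(s) - 2.22*sin(s))/(1.44*cos(s)^2 - 2.22*cos(s) + 3.69)^2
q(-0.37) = -0.05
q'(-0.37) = 0.00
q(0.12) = -0.05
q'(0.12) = -0.00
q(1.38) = -0.05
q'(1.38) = 0.02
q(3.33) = -0.02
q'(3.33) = -0.00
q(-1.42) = -0.04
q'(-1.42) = -0.02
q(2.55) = -0.02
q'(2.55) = 0.01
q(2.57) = -0.02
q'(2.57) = 0.01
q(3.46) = -0.02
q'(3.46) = -0.00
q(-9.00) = -0.02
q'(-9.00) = -0.00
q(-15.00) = -0.02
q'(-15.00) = -0.01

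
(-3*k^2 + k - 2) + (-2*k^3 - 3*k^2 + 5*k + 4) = -2*k^3 - 6*k^2 + 6*k + 2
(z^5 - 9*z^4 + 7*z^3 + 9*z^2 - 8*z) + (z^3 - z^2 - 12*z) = z^5 - 9*z^4 + 8*z^3 + 8*z^2 - 20*z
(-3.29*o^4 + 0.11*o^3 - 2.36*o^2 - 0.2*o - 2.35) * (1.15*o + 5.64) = -3.7835*o^5 - 18.4291*o^4 - 2.0936*o^3 - 13.5404*o^2 - 3.8305*o - 13.254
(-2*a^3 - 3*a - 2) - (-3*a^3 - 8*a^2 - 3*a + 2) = a^3 + 8*a^2 - 4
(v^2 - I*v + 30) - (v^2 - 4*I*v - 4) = 3*I*v + 34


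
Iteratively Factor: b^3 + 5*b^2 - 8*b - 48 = (b + 4)*(b^2 + b - 12) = (b - 3)*(b + 4)*(b + 4)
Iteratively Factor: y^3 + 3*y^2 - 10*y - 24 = (y + 4)*(y^2 - y - 6) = (y + 2)*(y + 4)*(y - 3)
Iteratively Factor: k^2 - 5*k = (k)*(k - 5)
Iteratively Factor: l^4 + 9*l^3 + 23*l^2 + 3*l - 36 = (l - 1)*(l^3 + 10*l^2 + 33*l + 36) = (l - 1)*(l + 3)*(l^2 + 7*l + 12) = (l - 1)*(l + 3)^2*(l + 4)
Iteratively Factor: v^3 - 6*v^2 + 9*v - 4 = (v - 1)*(v^2 - 5*v + 4) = (v - 1)^2*(v - 4)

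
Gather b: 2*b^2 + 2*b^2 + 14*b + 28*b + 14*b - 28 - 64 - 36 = 4*b^2 + 56*b - 128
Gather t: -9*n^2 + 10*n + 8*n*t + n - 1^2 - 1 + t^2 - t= -9*n^2 + 11*n + t^2 + t*(8*n - 1) - 2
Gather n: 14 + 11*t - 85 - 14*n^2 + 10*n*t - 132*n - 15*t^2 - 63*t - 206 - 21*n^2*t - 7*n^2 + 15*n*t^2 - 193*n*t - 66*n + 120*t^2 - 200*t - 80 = n^2*(-21*t - 21) + n*(15*t^2 - 183*t - 198) + 105*t^2 - 252*t - 357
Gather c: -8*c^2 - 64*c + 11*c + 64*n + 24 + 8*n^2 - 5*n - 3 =-8*c^2 - 53*c + 8*n^2 + 59*n + 21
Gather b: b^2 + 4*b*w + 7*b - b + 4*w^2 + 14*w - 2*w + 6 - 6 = b^2 + b*(4*w + 6) + 4*w^2 + 12*w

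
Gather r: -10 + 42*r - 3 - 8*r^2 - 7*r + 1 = -8*r^2 + 35*r - 12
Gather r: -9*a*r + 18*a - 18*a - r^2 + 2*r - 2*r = -9*a*r - r^2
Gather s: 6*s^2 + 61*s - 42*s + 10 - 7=6*s^2 + 19*s + 3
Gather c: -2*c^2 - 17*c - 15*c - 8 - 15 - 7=-2*c^2 - 32*c - 30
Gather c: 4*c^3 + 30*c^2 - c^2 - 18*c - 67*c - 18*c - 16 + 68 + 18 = 4*c^3 + 29*c^2 - 103*c + 70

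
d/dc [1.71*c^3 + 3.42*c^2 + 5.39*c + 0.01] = 5.13*c^2 + 6.84*c + 5.39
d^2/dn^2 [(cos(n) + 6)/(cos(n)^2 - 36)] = (sin(n)^2 - 6*cos(n) + 1)/(cos(n) - 6)^3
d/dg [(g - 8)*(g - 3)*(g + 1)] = 3*g^2 - 20*g + 13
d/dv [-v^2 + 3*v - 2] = 3 - 2*v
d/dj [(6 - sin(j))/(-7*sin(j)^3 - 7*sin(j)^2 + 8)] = (-14*sin(j)^3 + 119*sin(j)^2 + 84*sin(j) - 8)*cos(j)/(7*sin(j)^3 + 7*sin(j)^2 - 8)^2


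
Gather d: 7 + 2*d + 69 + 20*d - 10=22*d + 66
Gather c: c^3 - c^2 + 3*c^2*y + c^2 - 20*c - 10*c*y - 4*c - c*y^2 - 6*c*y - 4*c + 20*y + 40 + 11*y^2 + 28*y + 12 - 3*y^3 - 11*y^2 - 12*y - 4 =c^3 + 3*c^2*y + c*(-y^2 - 16*y - 28) - 3*y^3 + 36*y + 48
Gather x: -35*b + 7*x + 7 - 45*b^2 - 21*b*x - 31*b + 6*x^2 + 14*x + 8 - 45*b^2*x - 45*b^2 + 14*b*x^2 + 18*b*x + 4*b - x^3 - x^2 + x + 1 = -90*b^2 - 62*b - x^3 + x^2*(14*b + 5) + x*(-45*b^2 - 3*b + 22) + 16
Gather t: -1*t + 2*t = t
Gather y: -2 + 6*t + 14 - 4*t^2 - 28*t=-4*t^2 - 22*t + 12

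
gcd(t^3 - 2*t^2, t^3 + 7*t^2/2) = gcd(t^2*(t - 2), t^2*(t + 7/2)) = t^2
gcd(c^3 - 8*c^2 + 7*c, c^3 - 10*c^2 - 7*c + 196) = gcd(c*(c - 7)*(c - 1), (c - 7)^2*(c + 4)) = c - 7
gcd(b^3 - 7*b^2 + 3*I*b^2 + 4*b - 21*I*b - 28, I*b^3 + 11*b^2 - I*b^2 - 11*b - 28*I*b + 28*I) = 1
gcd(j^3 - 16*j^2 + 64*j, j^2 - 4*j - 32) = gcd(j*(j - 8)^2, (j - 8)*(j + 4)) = j - 8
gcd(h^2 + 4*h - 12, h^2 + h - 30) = h + 6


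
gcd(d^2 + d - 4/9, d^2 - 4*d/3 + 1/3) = d - 1/3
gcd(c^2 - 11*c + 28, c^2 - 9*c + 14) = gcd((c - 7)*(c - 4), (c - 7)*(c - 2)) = c - 7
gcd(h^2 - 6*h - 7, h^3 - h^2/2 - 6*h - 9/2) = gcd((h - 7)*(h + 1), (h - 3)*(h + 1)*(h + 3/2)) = h + 1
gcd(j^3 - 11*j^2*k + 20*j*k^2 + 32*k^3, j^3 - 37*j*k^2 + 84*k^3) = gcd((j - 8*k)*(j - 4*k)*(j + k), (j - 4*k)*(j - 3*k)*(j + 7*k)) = j - 4*k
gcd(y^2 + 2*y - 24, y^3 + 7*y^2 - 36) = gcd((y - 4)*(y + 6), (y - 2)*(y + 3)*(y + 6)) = y + 6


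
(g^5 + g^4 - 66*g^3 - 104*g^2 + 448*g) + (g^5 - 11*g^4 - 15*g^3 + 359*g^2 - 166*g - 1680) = 2*g^5 - 10*g^4 - 81*g^3 + 255*g^2 + 282*g - 1680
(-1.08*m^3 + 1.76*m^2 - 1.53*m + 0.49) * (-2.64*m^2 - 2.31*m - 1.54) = 2.8512*m^5 - 2.1516*m^4 + 1.6368*m^3 - 0.4697*m^2 + 1.2243*m - 0.7546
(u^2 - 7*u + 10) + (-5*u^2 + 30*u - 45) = -4*u^2 + 23*u - 35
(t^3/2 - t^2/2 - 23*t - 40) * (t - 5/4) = t^4/2 - 9*t^3/8 - 179*t^2/8 - 45*t/4 + 50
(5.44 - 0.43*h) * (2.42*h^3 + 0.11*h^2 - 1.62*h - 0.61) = -1.0406*h^4 + 13.1175*h^3 + 1.295*h^2 - 8.5505*h - 3.3184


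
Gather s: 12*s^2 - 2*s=12*s^2 - 2*s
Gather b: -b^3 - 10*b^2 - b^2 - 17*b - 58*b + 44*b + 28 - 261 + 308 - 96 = -b^3 - 11*b^2 - 31*b - 21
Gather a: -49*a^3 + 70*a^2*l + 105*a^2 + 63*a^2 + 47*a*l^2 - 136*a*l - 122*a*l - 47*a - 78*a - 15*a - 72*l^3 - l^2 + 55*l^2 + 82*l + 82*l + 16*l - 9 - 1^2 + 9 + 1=-49*a^3 + a^2*(70*l + 168) + a*(47*l^2 - 258*l - 140) - 72*l^3 + 54*l^2 + 180*l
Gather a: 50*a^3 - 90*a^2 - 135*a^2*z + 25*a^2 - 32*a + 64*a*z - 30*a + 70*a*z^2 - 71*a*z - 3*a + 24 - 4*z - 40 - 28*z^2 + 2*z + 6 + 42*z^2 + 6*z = 50*a^3 + a^2*(-135*z - 65) + a*(70*z^2 - 7*z - 65) + 14*z^2 + 4*z - 10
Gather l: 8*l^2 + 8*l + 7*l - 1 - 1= 8*l^2 + 15*l - 2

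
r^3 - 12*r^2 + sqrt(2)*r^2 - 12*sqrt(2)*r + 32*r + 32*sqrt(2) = (r - 8)*(r - 4)*(r + sqrt(2))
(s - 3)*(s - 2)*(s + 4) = s^3 - s^2 - 14*s + 24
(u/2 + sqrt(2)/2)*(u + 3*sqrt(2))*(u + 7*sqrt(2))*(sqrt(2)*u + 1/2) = sqrt(2)*u^4/2 + 45*u^3/4 + 135*sqrt(2)*u^2/4 + 115*u/2 + 21*sqrt(2)/2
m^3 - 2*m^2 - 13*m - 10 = (m - 5)*(m + 1)*(m + 2)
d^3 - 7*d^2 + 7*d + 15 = (d - 5)*(d - 3)*(d + 1)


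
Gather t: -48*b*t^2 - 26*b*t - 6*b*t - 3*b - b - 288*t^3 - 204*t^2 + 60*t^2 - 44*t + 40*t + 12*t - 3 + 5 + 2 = -4*b - 288*t^3 + t^2*(-48*b - 144) + t*(8 - 32*b) + 4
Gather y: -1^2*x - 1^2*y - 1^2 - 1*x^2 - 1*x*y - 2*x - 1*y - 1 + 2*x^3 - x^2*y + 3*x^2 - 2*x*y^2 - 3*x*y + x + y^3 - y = 2*x^3 + 2*x^2 - 2*x*y^2 - 2*x + y^3 + y*(-x^2 - 4*x - 3) - 2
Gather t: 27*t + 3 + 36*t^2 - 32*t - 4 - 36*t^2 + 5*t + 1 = 0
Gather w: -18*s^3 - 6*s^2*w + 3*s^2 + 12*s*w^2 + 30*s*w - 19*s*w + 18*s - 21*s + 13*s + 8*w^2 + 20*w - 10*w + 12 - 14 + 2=-18*s^3 + 3*s^2 + 10*s + w^2*(12*s + 8) + w*(-6*s^2 + 11*s + 10)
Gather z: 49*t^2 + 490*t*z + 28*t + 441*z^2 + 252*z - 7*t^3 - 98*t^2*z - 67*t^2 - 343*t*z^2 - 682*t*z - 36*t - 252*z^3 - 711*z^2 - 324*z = -7*t^3 - 18*t^2 - 8*t - 252*z^3 + z^2*(-343*t - 270) + z*(-98*t^2 - 192*t - 72)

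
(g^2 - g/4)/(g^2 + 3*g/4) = (4*g - 1)/(4*g + 3)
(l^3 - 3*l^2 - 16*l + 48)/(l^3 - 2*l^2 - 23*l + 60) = (l + 4)/(l + 5)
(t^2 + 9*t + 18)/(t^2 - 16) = (t^2 + 9*t + 18)/(t^2 - 16)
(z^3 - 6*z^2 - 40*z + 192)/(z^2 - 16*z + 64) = (z^2 + 2*z - 24)/(z - 8)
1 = 1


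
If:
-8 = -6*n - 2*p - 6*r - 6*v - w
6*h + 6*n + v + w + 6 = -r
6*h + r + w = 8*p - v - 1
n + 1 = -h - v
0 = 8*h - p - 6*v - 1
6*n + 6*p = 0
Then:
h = -45/28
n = 5/2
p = -5/2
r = 527/140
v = -53/28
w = -463/35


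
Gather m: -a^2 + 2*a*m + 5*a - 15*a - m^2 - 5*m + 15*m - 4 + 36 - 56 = -a^2 - 10*a - m^2 + m*(2*a + 10) - 24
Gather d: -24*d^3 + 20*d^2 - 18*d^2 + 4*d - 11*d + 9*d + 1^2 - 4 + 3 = -24*d^3 + 2*d^2 + 2*d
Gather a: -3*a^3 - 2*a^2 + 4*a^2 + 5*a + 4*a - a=-3*a^3 + 2*a^2 + 8*a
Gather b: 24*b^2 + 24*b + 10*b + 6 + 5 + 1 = 24*b^2 + 34*b + 12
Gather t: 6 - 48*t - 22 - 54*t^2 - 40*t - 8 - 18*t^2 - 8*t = -72*t^2 - 96*t - 24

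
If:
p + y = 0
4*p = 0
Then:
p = 0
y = 0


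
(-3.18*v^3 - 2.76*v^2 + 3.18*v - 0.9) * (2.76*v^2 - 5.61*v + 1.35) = -8.7768*v^5 + 10.2222*v^4 + 19.9674*v^3 - 24.0498*v^2 + 9.342*v - 1.215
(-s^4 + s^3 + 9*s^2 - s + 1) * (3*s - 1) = -3*s^5 + 4*s^4 + 26*s^3 - 12*s^2 + 4*s - 1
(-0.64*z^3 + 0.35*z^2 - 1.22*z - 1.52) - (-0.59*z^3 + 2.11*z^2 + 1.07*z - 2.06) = -0.05*z^3 - 1.76*z^2 - 2.29*z + 0.54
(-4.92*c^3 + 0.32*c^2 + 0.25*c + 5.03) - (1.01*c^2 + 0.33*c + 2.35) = -4.92*c^3 - 0.69*c^2 - 0.08*c + 2.68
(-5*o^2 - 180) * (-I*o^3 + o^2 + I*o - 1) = 5*I*o^5 - 5*o^4 + 175*I*o^3 - 175*o^2 - 180*I*o + 180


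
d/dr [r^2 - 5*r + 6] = 2*r - 5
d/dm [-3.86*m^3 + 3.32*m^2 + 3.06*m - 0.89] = -11.58*m^2 + 6.64*m + 3.06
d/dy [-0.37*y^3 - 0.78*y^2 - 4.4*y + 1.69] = -1.11*y^2 - 1.56*y - 4.4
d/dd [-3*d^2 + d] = 1 - 6*d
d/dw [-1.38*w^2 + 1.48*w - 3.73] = 1.48 - 2.76*w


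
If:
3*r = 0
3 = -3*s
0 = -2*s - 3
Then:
No Solution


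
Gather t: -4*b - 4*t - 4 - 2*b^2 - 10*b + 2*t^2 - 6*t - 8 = -2*b^2 - 14*b + 2*t^2 - 10*t - 12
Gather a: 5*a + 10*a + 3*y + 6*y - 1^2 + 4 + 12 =15*a + 9*y + 15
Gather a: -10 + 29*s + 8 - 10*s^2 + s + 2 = -10*s^2 + 30*s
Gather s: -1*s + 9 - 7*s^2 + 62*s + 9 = -7*s^2 + 61*s + 18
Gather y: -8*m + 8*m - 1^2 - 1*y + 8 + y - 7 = 0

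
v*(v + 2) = v^2 + 2*v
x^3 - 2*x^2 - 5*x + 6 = (x - 3)*(x - 1)*(x + 2)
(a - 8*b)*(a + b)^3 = a^4 - 5*a^3*b - 21*a^2*b^2 - 23*a*b^3 - 8*b^4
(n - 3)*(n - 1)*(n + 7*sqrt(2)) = n^3 - 4*n^2 + 7*sqrt(2)*n^2 - 28*sqrt(2)*n + 3*n + 21*sqrt(2)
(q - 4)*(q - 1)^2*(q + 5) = q^4 - q^3 - 21*q^2 + 41*q - 20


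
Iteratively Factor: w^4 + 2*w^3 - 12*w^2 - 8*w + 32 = (w + 4)*(w^3 - 2*w^2 - 4*w + 8) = (w - 2)*(w + 4)*(w^2 - 4) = (w - 2)*(w + 2)*(w + 4)*(w - 2)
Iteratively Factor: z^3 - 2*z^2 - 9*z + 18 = (z - 3)*(z^2 + z - 6) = (z - 3)*(z + 3)*(z - 2)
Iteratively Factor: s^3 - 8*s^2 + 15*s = (s - 5)*(s^2 - 3*s) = s*(s - 5)*(s - 3)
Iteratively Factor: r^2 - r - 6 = (r + 2)*(r - 3)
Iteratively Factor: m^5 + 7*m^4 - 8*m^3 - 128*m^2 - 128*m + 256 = (m + 4)*(m^4 + 3*m^3 - 20*m^2 - 48*m + 64) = (m + 4)^2*(m^3 - m^2 - 16*m + 16) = (m - 1)*(m + 4)^2*(m^2 - 16) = (m - 4)*(m - 1)*(m + 4)^2*(m + 4)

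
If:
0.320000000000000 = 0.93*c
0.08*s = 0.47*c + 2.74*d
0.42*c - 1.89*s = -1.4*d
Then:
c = 0.34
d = -0.06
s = 0.03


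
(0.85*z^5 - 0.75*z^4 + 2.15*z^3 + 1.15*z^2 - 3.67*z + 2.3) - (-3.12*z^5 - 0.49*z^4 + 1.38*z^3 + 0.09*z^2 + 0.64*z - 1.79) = 3.97*z^5 - 0.26*z^4 + 0.77*z^3 + 1.06*z^2 - 4.31*z + 4.09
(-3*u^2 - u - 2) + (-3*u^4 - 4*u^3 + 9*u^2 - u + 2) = -3*u^4 - 4*u^3 + 6*u^2 - 2*u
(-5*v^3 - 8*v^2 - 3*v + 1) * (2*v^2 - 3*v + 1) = -10*v^5 - v^4 + 13*v^3 + 3*v^2 - 6*v + 1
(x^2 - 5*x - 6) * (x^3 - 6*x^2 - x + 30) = x^5 - 11*x^4 + 23*x^3 + 71*x^2 - 144*x - 180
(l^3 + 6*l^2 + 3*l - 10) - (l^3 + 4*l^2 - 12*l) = 2*l^2 + 15*l - 10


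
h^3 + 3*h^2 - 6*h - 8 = (h - 2)*(h + 1)*(h + 4)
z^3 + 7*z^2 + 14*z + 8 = (z + 1)*(z + 2)*(z + 4)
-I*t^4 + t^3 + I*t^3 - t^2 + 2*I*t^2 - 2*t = t*(t - 2)*(t + 1)*(-I*t + 1)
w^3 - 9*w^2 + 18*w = w*(w - 6)*(w - 3)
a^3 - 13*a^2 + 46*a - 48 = (a - 8)*(a - 3)*(a - 2)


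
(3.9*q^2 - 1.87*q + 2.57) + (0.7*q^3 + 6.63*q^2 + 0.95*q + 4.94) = 0.7*q^3 + 10.53*q^2 - 0.92*q + 7.51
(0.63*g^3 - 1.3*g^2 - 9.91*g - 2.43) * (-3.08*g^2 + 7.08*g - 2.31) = -1.9404*g^5 + 8.4644*g^4 + 19.8635*g^3 - 59.6754*g^2 + 5.6877*g + 5.6133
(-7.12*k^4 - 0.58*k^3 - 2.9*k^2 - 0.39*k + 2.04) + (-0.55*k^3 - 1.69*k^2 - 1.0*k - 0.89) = -7.12*k^4 - 1.13*k^3 - 4.59*k^2 - 1.39*k + 1.15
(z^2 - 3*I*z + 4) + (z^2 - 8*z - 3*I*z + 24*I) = 2*z^2 - 8*z - 6*I*z + 4 + 24*I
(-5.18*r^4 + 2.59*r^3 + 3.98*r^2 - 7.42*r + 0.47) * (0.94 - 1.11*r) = 5.7498*r^5 - 7.7441*r^4 - 1.9832*r^3 + 11.9774*r^2 - 7.4965*r + 0.4418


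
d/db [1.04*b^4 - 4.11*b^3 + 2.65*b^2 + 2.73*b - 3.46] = 4.16*b^3 - 12.33*b^2 + 5.3*b + 2.73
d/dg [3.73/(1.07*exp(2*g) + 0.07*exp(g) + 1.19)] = (-7.9822*exp(g) - 0.2611)*exp(g)/(1.07*exp(2*g) + 0.07*exp(g) + 1.19)^2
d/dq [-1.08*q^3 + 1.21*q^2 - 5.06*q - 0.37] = -3.24*q^2 + 2.42*q - 5.06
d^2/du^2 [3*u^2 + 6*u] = 6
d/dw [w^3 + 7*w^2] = w*(3*w + 14)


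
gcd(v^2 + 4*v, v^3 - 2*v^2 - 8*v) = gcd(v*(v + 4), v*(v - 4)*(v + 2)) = v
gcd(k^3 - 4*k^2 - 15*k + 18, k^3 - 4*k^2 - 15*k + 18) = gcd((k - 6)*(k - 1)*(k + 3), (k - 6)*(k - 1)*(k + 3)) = k^3 - 4*k^2 - 15*k + 18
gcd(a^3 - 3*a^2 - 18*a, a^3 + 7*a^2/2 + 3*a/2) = a^2 + 3*a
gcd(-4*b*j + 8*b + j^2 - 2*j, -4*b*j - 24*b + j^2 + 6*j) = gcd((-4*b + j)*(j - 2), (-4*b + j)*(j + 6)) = 4*b - j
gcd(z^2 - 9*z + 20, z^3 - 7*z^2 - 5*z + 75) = z - 5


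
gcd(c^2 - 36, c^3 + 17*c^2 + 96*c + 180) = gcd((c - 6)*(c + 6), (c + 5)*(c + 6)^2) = c + 6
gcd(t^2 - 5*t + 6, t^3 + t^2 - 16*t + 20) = t - 2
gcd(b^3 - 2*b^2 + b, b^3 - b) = b^2 - b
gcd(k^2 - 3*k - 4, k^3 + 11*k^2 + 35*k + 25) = k + 1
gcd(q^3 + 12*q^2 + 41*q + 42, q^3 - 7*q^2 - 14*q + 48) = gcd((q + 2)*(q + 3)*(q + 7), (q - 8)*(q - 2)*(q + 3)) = q + 3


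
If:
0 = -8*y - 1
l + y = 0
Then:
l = 1/8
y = -1/8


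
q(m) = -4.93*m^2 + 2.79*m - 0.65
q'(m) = 2.79 - 9.86*m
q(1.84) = -12.21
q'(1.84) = -15.35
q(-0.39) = -2.49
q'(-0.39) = 6.64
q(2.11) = -16.71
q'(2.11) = -18.01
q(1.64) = -9.33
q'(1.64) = -13.38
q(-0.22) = -1.50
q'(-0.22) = 4.96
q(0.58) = -0.69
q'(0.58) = -2.93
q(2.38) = -21.94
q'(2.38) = -20.68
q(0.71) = -1.15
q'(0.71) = -4.21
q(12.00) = -677.09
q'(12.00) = -115.53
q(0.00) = -0.65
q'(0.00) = 2.79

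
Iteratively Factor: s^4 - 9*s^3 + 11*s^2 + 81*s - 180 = (s - 3)*(s^3 - 6*s^2 - 7*s + 60) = (s - 5)*(s - 3)*(s^2 - s - 12) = (s - 5)*(s - 3)*(s + 3)*(s - 4)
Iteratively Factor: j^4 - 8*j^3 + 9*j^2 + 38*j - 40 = (j - 5)*(j^3 - 3*j^2 - 6*j + 8) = (j - 5)*(j - 4)*(j^2 + j - 2) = (j - 5)*(j - 4)*(j - 1)*(j + 2)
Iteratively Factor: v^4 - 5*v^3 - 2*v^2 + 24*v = (v)*(v^3 - 5*v^2 - 2*v + 24) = v*(v + 2)*(v^2 - 7*v + 12) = v*(v - 3)*(v + 2)*(v - 4)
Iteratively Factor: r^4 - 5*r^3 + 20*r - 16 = (r + 2)*(r^3 - 7*r^2 + 14*r - 8) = (r - 1)*(r + 2)*(r^2 - 6*r + 8) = (r - 2)*(r - 1)*(r + 2)*(r - 4)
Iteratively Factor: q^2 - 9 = (q - 3)*(q + 3)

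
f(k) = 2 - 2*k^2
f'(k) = -4*k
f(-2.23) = -7.95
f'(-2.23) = 8.92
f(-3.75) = -26.12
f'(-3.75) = 15.00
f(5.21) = -52.29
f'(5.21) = -20.84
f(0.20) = 1.92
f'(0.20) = -0.80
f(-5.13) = -50.63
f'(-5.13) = 20.52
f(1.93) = -5.45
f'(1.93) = -7.72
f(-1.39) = -1.86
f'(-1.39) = 5.56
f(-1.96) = -5.68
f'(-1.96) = 7.84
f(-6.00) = -70.00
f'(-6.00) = 24.00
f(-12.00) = -286.00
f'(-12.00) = 48.00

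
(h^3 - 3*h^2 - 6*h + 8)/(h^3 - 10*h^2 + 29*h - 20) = (h + 2)/(h - 5)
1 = 1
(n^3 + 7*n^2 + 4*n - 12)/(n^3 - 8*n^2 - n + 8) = (n^2 + 8*n + 12)/(n^2 - 7*n - 8)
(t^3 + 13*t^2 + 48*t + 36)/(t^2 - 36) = (t^2 + 7*t + 6)/(t - 6)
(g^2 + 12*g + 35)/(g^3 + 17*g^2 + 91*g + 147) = (g + 5)/(g^2 + 10*g + 21)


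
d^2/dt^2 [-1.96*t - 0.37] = 0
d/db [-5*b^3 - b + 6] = -15*b^2 - 1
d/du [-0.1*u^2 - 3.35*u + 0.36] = -0.2*u - 3.35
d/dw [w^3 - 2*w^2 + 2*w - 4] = 3*w^2 - 4*w + 2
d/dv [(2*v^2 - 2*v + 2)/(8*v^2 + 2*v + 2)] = (5*v^2 - 6*v - 2)/(16*v^4 + 8*v^3 + 9*v^2 + 2*v + 1)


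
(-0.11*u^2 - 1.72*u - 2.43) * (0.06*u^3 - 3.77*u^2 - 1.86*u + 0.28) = -0.0066*u^5 + 0.3115*u^4 + 6.5432*u^3 + 12.3295*u^2 + 4.0382*u - 0.6804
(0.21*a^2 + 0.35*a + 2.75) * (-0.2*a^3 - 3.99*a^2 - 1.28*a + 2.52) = -0.042*a^5 - 0.9079*a^4 - 2.2153*a^3 - 10.8913*a^2 - 2.638*a + 6.93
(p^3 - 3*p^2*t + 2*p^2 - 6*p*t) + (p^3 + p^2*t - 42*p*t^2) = 2*p^3 - 2*p^2*t + 2*p^2 - 42*p*t^2 - 6*p*t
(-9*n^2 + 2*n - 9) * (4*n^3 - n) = -36*n^5 + 8*n^4 - 27*n^3 - 2*n^2 + 9*n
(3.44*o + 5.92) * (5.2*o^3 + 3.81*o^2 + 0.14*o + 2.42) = 17.888*o^4 + 43.8904*o^3 + 23.0368*o^2 + 9.1536*o + 14.3264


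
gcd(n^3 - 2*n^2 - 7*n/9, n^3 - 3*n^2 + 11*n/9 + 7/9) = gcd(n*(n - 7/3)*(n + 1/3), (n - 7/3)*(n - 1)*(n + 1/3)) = n^2 - 2*n - 7/9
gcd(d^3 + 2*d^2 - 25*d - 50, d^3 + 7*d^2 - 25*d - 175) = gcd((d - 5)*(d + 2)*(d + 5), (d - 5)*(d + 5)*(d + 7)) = d^2 - 25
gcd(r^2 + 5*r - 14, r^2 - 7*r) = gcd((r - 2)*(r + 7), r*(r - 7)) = 1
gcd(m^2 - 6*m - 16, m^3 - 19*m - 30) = m + 2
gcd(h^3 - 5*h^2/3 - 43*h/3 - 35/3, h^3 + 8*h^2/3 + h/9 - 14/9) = h^2 + 10*h/3 + 7/3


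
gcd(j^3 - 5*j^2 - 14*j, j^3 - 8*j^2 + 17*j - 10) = 1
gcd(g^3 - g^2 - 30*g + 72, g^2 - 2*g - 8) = g - 4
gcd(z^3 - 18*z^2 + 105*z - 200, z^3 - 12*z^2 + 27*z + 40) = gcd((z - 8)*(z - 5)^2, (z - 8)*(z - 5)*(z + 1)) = z^2 - 13*z + 40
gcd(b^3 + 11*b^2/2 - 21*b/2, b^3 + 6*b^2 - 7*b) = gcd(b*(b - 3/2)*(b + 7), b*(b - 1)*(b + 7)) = b^2 + 7*b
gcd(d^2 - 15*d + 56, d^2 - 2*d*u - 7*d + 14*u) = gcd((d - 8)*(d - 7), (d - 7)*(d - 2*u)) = d - 7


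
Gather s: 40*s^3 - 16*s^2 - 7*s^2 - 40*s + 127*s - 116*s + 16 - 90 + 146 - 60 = 40*s^3 - 23*s^2 - 29*s + 12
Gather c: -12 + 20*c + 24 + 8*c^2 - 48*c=8*c^2 - 28*c + 12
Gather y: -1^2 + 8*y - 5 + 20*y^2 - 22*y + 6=20*y^2 - 14*y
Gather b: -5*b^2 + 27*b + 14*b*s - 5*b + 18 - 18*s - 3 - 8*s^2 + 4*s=-5*b^2 + b*(14*s + 22) - 8*s^2 - 14*s + 15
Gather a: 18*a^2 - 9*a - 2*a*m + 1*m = 18*a^2 + a*(-2*m - 9) + m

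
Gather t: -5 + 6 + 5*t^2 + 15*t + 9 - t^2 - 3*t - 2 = 4*t^2 + 12*t + 8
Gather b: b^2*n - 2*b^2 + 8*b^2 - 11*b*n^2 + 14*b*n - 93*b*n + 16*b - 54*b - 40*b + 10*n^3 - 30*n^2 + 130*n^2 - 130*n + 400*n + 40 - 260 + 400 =b^2*(n + 6) + b*(-11*n^2 - 79*n - 78) + 10*n^3 + 100*n^2 + 270*n + 180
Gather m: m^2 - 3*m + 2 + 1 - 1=m^2 - 3*m + 2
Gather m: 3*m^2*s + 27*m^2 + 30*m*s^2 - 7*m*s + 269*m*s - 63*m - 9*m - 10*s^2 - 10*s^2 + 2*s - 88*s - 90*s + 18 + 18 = m^2*(3*s + 27) + m*(30*s^2 + 262*s - 72) - 20*s^2 - 176*s + 36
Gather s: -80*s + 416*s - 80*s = 256*s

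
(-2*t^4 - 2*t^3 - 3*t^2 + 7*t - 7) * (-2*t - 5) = 4*t^5 + 14*t^4 + 16*t^3 + t^2 - 21*t + 35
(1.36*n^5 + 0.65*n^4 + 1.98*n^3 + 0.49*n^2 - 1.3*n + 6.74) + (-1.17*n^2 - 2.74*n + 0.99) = 1.36*n^5 + 0.65*n^4 + 1.98*n^3 - 0.68*n^2 - 4.04*n + 7.73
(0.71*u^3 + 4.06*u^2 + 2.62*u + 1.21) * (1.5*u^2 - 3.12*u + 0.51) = 1.065*u^5 + 3.8748*u^4 - 8.3751*u^3 - 4.2888*u^2 - 2.439*u + 0.6171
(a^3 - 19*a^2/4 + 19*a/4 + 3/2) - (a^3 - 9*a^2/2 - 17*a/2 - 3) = -a^2/4 + 53*a/4 + 9/2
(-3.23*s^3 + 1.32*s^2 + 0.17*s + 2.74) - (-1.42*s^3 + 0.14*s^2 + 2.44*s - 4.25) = -1.81*s^3 + 1.18*s^2 - 2.27*s + 6.99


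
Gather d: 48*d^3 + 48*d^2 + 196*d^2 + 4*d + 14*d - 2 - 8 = 48*d^3 + 244*d^2 + 18*d - 10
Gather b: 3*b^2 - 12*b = 3*b^2 - 12*b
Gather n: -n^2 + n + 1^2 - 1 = -n^2 + n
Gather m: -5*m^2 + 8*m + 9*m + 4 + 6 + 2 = -5*m^2 + 17*m + 12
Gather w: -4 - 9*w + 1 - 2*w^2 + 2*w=-2*w^2 - 7*w - 3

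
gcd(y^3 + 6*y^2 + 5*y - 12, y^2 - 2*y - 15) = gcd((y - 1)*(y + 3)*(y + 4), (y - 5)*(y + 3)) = y + 3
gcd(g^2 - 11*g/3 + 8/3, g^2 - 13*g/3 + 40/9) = g - 8/3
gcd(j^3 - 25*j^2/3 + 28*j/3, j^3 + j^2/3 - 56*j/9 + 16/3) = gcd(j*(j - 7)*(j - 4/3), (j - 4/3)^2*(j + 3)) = j - 4/3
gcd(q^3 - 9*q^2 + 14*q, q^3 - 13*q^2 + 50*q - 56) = q^2 - 9*q + 14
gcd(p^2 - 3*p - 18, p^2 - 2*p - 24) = p - 6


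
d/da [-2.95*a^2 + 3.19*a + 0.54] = 3.19 - 5.9*a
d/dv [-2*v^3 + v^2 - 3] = 2*v*(1 - 3*v)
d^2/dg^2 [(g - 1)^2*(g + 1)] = 6*g - 2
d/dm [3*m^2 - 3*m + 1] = 6*m - 3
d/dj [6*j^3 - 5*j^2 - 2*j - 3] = 18*j^2 - 10*j - 2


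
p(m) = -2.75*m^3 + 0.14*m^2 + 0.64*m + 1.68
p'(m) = -8.25*m^2 + 0.28*m + 0.64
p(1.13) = -1.39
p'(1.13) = -9.58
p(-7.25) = 1052.36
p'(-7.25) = -435.03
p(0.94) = 0.12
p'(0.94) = -6.39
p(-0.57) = 1.87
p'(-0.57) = -2.20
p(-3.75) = 146.27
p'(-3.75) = -116.43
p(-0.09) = 1.63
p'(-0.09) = 0.55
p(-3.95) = 170.82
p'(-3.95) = -129.19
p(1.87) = -14.62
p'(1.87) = -27.69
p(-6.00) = 596.88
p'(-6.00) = -298.04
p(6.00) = -583.44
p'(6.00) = -294.68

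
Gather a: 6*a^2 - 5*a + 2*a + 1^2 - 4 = 6*a^2 - 3*a - 3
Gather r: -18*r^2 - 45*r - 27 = -18*r^2 - 45*r - 27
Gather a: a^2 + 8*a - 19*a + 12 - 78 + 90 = a^2 - 11*a + 24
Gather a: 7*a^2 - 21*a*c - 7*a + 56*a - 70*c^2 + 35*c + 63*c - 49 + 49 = 7*a^2 + a*(49 - 21*c) - 70*c^2 + 98*c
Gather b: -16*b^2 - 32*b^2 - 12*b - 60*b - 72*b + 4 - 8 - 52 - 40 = -48*b^2 - 144*b - 96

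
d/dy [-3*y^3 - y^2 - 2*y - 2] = -9*y^2 - 2*y - 2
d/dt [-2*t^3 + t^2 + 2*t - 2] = -6*t^2 + 2*t + 2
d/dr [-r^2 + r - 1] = 1 - 2*r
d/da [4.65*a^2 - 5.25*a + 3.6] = 9.3*a - 5.25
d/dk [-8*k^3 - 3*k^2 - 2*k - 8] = -24*k^2 - 6*k - 2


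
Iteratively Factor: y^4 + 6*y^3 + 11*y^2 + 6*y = (y + 2)*(y^3 + 4*y^2 + 3*y) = (y + 1)*(y + 2)*(y^2 + 3*y) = y*(y + 1)*(y + 2)*(y + 3)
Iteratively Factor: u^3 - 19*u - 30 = (u - 5)*(u^2 + 5*u + 6) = (u - 5)*(u + 3)*(u + 2)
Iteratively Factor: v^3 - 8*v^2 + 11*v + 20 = (v - 5)*(v^2 - 3*v - 4) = (v - 5)*(v + 1)*(v - 4)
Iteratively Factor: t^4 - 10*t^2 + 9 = (t + 1)*(t^3 - t^2 - 9*t + 9) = (t - 3)*(t + 1)*(t^2 + 2*t - 3) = (t - 3)*(t - 1)*(t + 1)*(t + 3)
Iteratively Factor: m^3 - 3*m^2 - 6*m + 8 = (m - 1)*(m^2 - 2*m - 8) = (m - 4)*(m - 1)*(m + 2)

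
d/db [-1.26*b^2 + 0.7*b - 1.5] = 0.7 - 2.52*b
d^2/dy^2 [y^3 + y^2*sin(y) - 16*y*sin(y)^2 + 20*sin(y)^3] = -y^2*sin(y) + 4*y*cos(y) - 32*y*cos(2*y) + 6*y - 13*sin(y) - 32*sin(2*y) + 45*sin(3*y)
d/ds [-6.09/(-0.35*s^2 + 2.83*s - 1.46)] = (17.2347 - 4.263*s)/(0.35*s^2 - 2.83*s + 1.46)^2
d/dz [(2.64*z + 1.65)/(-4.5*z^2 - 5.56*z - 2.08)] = (11.88*z^2 + 14.85*z + 3.6828)/(20.25*z^4 + 50.04*z^3 + 49.6336*z^2 + 23.1296*z + 4.3264)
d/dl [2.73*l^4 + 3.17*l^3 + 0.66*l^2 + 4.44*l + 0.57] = 10.92*l^3 + 9.51*l^2 + 1.32*l + 4.44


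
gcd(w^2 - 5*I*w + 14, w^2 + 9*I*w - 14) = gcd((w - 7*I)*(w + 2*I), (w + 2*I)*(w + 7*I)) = w + 2*I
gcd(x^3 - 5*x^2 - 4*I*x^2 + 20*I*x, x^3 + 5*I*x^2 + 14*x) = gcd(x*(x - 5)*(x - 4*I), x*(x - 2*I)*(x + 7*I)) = x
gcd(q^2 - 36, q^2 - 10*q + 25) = 1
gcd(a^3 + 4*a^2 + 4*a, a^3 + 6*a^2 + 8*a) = a^2 + 2*a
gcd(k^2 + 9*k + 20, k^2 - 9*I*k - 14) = 1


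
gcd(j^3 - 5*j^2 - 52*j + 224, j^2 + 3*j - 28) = j^2 + 3*j - 28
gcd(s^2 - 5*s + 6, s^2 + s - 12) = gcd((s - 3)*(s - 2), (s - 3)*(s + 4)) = s - 3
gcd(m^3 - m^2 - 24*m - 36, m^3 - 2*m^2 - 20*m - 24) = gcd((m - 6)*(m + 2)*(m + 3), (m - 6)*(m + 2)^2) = m^2 - 4*m - 12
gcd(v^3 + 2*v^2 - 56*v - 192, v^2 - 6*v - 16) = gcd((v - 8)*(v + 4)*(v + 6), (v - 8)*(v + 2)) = v - 8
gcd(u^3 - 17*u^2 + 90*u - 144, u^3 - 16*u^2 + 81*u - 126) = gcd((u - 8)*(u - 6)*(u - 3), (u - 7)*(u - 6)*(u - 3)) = u^2 - 9*u + 18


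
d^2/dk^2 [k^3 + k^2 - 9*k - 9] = 6*k + 2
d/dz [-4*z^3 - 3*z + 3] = -12*z^2 - 3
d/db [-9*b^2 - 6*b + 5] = -18*b - 6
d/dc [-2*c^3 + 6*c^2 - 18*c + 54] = -6*c^2 + 12*c - 18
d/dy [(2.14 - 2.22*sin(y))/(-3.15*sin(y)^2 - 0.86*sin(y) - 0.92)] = (-6.993*sin(y)^2 + 13.482*sin(y) + 3.8828)*cos(y)/(9.9225*sin(y)^4 + 5.418*sin(y)^3 + 6.5356*sin(y)^2 + 1.5824*sin(y) + 0.8464)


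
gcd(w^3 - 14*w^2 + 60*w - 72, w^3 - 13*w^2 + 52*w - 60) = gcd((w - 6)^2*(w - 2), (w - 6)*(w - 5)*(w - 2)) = w^2 - 8*w + 12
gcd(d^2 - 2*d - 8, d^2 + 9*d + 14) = d + 2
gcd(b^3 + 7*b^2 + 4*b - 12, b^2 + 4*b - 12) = b + 6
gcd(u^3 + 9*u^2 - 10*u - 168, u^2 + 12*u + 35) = u + 7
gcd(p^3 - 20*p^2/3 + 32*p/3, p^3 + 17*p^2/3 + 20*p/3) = p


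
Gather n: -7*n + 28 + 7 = 35 - 7*n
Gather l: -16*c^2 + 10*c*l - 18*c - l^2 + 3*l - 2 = -16*c^2 - 18*c - l^2 + l*(10*c + 3) - 2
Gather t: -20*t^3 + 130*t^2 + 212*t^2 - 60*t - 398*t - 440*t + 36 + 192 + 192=-20*t^3 + 342*t^2 - 898*t + 420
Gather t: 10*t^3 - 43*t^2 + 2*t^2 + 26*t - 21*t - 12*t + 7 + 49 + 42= 10*t^3 - 41*t^2 - 7*t + 98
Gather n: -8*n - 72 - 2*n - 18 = -10*n - 90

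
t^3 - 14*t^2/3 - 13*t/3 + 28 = (t - 4)*(t - 3)*(t + 7/3)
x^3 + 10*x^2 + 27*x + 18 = (x + 1)*(x + 3)*(x + 6)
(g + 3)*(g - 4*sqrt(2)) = g^2 - 4*sqrt(2)*g + 3*g - 12*sqrt(2)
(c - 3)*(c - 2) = c^2 - 5*c + 6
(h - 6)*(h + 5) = h^2 - h - 30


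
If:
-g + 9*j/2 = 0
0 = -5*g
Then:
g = 0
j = 0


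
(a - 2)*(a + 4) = a^2 + 2*a - 8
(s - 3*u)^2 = s^2 - 6*s*u + 9*u^2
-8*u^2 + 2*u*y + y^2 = (-2*u + y)*(4*u + y)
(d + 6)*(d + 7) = d^2 + 13*d + 42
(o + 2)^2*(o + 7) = o^3 + 11*o^2 + 32*o + 28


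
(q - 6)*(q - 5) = q^2 - 11*q + 30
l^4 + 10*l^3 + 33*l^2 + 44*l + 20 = (l + 1)*(l + 2)^2*(l + 5)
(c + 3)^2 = c^2 + 6*c + 9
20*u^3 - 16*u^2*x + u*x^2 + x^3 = (-2*u + x)^2*(5*u + x)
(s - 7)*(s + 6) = s^2 - s - 42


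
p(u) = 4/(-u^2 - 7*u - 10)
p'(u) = 4*(2*u + 7)/(-u^2 - 7*u - 10)^2 = 4*(2*u + 7)/(u^2 + 7*u + 10)^2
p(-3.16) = 1.87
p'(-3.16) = 0.60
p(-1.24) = -1.40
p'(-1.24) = 2.21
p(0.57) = -0.28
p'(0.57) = 0.16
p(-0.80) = -0.79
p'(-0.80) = 0.85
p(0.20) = -0.35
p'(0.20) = 0.23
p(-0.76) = -0.76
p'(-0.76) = 0.79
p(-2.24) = 6.04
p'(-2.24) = 22.97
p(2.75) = -0.11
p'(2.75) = 0.04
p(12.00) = -0.02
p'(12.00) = 0.00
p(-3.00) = 2.00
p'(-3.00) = 1.00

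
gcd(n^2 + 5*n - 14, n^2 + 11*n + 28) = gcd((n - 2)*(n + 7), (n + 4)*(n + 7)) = n + 7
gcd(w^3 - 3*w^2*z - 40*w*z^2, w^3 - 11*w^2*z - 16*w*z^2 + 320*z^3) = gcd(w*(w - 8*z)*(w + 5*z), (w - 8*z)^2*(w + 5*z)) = -w^2 + 3*w*z + 40*z^2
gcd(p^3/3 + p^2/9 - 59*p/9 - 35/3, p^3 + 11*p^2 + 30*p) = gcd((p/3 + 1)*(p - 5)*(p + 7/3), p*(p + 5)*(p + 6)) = 1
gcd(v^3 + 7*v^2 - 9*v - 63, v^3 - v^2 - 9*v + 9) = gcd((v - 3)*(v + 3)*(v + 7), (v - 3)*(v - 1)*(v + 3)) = v^2 - 9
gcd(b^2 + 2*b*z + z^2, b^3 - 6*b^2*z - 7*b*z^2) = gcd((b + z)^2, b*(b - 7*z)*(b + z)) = b + z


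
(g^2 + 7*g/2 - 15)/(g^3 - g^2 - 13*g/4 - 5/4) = 2*(g + 6)/(2*g^2 + 3*g + 1)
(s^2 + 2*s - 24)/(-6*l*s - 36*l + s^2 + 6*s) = (s - 4)/(-6*l + s)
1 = 1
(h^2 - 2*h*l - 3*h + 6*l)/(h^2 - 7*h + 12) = (h - 2*l)/(h - 4)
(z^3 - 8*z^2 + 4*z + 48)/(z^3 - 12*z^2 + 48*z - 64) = (z^2 - 4*z - 12)/(z^2 - 8*z + 16)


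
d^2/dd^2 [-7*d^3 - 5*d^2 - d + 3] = -42*d - 10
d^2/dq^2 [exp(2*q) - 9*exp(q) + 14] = (4*exp(q) - 9)*exp(q)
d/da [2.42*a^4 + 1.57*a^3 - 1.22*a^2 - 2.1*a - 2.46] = 9.68*a^3 + 4.71*a^2 - 2.44*a - 2.1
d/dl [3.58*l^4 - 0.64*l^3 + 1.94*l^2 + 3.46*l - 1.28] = 14.32*l^3 - 1.92*l^2 + 3.88*l + 3.46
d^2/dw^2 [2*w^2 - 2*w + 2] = 4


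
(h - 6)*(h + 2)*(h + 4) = h^3 - 28*h - 48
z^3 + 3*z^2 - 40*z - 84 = (z - 6)*(z + 2)*(z + 7)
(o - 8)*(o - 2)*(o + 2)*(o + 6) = o^4 - 2*o^3 - 52*o^2 + 8*o + 192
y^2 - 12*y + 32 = (y - 8)*(y - 4)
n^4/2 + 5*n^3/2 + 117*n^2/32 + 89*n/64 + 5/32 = (n/2 + 1)*(n + 1/4)^2*(n + 5/2)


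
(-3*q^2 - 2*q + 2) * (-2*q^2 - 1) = 6*q^4 + 4*q^3 - q^2 + 2*q - 2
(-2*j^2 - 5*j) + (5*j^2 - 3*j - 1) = 3*j^2 - 8*j - 1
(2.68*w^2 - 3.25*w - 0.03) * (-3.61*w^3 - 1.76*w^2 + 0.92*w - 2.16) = -9.6748*w^5 + 7.0157*w^4 + 8.2939*w^3 - 8.726*w^2 + 6.9924*w + 0.0648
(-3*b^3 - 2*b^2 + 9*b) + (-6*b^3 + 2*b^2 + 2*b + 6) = -9*b^3 + 11*b + 6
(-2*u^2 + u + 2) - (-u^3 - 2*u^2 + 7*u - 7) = u^3 - 6*u + 9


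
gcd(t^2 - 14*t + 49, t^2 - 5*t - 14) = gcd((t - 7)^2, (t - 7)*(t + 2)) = t - 7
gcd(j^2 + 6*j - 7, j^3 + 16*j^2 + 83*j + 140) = j + 7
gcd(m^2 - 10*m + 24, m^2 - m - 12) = m - 4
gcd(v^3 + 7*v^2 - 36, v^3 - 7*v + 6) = v^2 + v - 6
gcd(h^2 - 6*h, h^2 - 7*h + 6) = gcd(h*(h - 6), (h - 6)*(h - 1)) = h - 6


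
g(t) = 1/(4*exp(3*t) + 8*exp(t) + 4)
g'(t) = (-12*exp(3*t) - 8*exp(t))/(4*exp(3*t) + 8*exp(t) + 4)^2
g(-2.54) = 0.22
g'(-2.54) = -0.03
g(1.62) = 0.00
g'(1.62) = -0.01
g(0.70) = 0.02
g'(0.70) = -0.04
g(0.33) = 0.04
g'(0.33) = -0.06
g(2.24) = 0.00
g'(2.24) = -0.00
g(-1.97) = 0.20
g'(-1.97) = -0.04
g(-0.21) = 0.08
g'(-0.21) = -0.08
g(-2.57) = 0.22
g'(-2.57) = -0.03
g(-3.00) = 0.23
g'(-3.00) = -0.02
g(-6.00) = 0.25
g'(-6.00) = 0.00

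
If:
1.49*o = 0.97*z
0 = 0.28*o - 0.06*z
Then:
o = 0.00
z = 0.00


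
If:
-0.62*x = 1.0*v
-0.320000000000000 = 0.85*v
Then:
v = -0.38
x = 0.61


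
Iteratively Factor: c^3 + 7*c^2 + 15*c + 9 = (c + 1)*(c^2 + 6*c + 9) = (c + 1)*(c + 3)*(c + 3)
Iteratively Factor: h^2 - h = (h - 1)*(h)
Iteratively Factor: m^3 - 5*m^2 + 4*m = (m - 4)*(m^2 - m) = m*(m - 4)*(m - 1)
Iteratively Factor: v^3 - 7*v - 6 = (v - 3)*(v^2 + 3*v + 2) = (v - 3)*(v + 1)*(v + 2)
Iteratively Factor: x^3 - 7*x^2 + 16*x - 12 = (x - 2)*(x^2 - 5*x + 6) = (x - 3)*(x - 2)*(x - 2)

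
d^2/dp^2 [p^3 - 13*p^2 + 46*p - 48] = 6*p - 26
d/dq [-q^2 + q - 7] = 1 - 2*q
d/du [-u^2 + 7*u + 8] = 7 - 2*u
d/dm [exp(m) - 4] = exp(m)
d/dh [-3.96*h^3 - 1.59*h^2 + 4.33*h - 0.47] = -11.88*h^2 - 3.18*h + 4.33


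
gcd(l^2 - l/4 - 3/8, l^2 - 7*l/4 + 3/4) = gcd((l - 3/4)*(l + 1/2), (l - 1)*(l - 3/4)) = l - 3/4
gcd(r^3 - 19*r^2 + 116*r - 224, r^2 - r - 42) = r - 7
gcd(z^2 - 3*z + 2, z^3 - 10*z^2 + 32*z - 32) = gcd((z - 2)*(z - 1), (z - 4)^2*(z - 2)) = z - 2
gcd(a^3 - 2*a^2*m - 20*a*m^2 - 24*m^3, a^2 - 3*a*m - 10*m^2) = a + 2*m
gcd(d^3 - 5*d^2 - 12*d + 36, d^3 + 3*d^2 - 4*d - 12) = d^2 + d - 6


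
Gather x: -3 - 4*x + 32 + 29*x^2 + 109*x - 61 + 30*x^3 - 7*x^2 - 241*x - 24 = 30*x^3 + 22*x^2 - 136*x - 56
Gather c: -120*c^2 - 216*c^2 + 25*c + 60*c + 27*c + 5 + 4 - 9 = -336*c^2 + 112*c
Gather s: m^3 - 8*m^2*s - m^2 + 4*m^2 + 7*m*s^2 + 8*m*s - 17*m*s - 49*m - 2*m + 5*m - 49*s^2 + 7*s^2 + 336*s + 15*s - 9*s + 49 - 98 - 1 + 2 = m^3 + 3*m^2 - 46*m + s^2*(7*m - 42) + s*(-8*m^2 - 9*m + 342) - 48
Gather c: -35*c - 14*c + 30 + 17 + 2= 49 - 49*c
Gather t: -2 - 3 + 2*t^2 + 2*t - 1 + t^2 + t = 3*t^2 + 3*t - 6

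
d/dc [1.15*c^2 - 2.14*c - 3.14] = 2.3*c - 2.14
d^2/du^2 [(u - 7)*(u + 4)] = 2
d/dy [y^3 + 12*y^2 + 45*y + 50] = 3*y^2 + 24*y + 45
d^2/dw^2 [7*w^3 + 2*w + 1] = 42*w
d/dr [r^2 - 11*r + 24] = 2*r - 11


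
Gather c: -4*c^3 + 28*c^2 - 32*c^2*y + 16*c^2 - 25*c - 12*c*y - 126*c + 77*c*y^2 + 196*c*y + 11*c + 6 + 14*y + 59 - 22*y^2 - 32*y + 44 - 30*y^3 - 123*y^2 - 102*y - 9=-4*c^3 + c^2*(44 - 32*y) + c*(77*y^2 + 184*y - 140) - 30*y^3 - 145*y^2 - 120*y + 100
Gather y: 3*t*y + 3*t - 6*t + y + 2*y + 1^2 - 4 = -3*t + y*(3*t + 3) - 3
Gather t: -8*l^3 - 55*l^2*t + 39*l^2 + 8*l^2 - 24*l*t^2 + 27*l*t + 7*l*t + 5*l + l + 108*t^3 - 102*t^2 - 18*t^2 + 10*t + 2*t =-8*l^3 + 47*l^2 + 6*l + 108*t^3 + t^2*(-24*l - 120) + t*(-55*l^2 + 34*l + 12)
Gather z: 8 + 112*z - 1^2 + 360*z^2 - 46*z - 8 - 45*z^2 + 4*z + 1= 315*z^2 + 70*z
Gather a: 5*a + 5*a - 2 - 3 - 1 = 10*a - 6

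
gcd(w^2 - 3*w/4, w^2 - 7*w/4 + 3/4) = w - 3/4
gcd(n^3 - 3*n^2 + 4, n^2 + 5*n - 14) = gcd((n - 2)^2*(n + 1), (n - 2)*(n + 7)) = n - 2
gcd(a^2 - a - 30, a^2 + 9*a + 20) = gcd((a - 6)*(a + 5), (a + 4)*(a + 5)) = a + 5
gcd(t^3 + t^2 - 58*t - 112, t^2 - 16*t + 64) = t - 8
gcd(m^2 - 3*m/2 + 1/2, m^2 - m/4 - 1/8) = m - 1/2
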